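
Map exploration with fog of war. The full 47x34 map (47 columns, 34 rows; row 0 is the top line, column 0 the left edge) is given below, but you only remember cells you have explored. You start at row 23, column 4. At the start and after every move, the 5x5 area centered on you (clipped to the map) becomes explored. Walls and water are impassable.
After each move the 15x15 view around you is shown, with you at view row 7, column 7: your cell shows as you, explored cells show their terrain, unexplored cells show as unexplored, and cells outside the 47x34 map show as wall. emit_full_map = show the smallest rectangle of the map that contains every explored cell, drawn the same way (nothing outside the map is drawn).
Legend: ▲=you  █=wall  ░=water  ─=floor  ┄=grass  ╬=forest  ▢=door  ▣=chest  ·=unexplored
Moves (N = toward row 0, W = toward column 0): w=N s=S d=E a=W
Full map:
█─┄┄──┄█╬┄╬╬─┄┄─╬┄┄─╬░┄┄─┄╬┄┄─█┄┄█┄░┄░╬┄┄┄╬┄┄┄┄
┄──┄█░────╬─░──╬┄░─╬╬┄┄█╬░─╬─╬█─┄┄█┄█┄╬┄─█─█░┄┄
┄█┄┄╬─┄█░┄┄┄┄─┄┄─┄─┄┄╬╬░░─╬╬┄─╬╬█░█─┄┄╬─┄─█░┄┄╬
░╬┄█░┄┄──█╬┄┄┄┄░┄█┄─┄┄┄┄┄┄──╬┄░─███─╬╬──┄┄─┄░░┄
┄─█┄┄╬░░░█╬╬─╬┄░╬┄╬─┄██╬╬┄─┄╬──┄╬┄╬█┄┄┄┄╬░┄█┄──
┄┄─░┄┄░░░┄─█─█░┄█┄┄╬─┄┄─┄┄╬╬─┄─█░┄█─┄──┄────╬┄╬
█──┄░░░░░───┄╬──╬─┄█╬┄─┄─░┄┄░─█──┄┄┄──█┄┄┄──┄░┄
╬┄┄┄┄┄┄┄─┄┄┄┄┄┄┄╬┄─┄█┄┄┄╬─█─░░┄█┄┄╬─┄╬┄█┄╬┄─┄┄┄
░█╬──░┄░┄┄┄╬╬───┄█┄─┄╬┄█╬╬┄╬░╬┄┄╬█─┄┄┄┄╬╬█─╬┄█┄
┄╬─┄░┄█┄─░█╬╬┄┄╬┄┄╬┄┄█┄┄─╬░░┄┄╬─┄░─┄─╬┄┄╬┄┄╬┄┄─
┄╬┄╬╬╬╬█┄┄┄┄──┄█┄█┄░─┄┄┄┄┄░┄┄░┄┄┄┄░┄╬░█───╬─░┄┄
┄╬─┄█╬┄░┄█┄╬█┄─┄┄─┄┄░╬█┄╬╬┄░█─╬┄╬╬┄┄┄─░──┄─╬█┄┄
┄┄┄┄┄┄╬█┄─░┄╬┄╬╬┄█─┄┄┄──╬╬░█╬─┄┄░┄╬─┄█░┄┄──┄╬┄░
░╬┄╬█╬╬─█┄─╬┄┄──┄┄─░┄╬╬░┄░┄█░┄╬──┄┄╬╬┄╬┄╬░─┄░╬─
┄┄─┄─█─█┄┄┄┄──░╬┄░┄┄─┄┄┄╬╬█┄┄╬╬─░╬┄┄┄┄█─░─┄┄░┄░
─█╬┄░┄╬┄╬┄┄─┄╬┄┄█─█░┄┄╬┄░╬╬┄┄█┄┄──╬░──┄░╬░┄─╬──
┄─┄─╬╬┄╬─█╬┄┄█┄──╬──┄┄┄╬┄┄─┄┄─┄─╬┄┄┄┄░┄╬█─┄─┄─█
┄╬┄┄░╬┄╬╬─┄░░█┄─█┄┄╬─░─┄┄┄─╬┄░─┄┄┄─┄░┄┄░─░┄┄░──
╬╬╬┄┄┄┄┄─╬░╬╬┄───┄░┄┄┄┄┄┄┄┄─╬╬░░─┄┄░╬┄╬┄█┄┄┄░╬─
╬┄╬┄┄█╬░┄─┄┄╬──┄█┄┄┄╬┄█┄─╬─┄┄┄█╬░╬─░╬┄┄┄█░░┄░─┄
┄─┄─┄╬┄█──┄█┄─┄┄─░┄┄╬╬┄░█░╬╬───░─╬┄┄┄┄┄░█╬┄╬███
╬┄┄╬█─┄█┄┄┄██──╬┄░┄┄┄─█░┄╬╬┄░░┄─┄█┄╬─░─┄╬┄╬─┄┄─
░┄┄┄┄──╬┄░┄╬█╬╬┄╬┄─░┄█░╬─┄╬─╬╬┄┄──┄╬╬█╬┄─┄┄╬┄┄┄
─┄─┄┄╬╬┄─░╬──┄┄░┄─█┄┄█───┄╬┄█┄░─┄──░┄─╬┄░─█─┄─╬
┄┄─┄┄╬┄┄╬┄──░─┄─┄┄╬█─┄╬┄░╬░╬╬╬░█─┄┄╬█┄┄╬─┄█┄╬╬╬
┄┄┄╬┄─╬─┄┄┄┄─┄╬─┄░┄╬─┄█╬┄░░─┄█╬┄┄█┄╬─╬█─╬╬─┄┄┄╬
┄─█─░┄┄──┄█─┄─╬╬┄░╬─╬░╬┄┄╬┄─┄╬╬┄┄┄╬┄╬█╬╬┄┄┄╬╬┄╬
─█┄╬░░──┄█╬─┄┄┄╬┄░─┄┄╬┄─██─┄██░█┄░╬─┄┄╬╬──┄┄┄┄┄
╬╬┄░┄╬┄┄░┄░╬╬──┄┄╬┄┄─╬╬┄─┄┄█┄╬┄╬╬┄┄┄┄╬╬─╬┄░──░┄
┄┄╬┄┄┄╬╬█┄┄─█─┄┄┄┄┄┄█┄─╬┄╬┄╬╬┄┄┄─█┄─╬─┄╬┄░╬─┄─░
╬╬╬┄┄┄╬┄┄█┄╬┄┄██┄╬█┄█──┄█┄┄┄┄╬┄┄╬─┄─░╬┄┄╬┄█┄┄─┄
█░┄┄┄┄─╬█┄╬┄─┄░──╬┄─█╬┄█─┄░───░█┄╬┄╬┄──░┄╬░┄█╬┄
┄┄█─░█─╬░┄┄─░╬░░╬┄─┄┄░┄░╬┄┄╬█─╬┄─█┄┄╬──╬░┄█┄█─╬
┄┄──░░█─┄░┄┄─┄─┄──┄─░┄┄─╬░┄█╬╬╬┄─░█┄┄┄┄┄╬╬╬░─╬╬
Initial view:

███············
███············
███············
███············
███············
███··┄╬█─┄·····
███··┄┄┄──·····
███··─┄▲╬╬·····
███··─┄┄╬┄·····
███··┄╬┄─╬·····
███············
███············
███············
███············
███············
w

███············
███············
███············
███············
███············
███··┄─┄╬┄·····
███··┄╬█─┄·····
███··┄┄▲──·····
███··─┄┄╬╬·····
███··─┄┄╬┄·····
███··┄╬┄─╬·····
███············
███············
███············
███············

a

████···········
████···········
████···········
████···········
████···········
████·─┄─┄╬┄····
████·┄┄╬█─┄····
████·┄┄▲┄──····
████·┄─┄┄╬╬····
████·┄─┄┄╬┄····
████··┄╬┄─╬····
████···········
████···········
████···········
████···········

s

████···········
████···········
████···········
████···········
████·─┄─┄╬┄····
████·┄┄╬█─┄····
████·┄┄┄┄──····
████·┄─▲┄╬╬····
████·┄─┄┄╬┄····
████·┄┄╬┄─╬····
████···········
████···········
████···········
████···········
████···········

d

███············
███············
███············
███············
███·─┄─┄╬┄·····
███·┄┄╬█─┄·····
███·┄┄┄┄──·····
███·┄─┄▲╬╬·····
███·┄─┄┄╬┄·····
███·┄┄╬┄─╬·····
███············
███············
███············
███············
███············

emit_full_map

─┄─┄╬┄
┄┄╬█─┄
┄┄┄┄──
┄─┄▲╬╬
┄─┄┄╬┄
┄┄╬┄─╬

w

███············
███············
███············
███············
███············
███·─┄─┄╬┄·····
███·┄┄╬█─┄·····
███·┄┄┄▲──·····
███·┄─┄┄╬╬·····
███·┄─┄┄╬┄·····
███·┄┄╬┄─╬·····
███············
███············
███············
███············

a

████···········
████···········
████···········
████···········
████···········
████·─┄─┄╬┄····
████·┄┄╬█─┄····
████·┄┄▲┄──····
████·┄─┄┄╬╬····
████·┄─┄┄╬┄····
████·┄┄╬┄─╬····
████···········
████···········
████···········
████···········

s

████···········
████···········
████···········
████···········
████·─┄─┄╬┄····
████·┄┄╬█─┄····
████·┄┄┄┄──····
████·┄─▲┄╬╬····
████·┄─┄┄╬┄····
████·┄┄╬┄─╬····
████···········
████···········
████···········
████···········
████···········

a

█████··········
█████··········
█████··········
█████··········
█████·─┄─┄╬┄···
█████╬┄┄╬█─┄···
█████░┄┄┄┄──···
█████─┄▲┄┄╬╬···
█████┄┄─┄┄╬┄···
█████┄┄┄╬┄─╬···
█████··········
█████··········
█████··········
█████··········
█████··········

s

█████··········
█████··········
█████··········
█████·─┄─┄╬┄···
█████╬┄┄╬█─┄···
█████░┄┄┄┄──···
█████─┄─┄┄╬╬···
█████┄┄▲┄┄╬┄···
█████┄┄┄╬┄─╬···
█████┄─█─░·····
█████··········
█████··········
█████··········
█████··········
█████··········

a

██████·········
██████·········
██████·········
██████·─┄─┄╬┄··
██████╬┄┄╬█─┄··
██████░┄┄┄┄──··
██████─┄─┄┄╬╬··
██████┄▲─┄┄╬┄··
██████┄┄┄╬┄─╬··
██████┄─█─░····
██████·········
██████·········
██████·········
██████·········
██████·········

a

███████········
███████········
███████········
███████·─┄─┄╬┄·
███████╬┄┄╬█─┄·
███████░┄┄┄┄──·
███████─┄─┄┄╬╬·
███████▲┄─┄┄╬┄·
███████┄┄┄╬┄─╬·
███████┄─█─░···
███████········
███████········
███████········
███████········
███████········

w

███████········
███████········
███████········
███████········
███████·─┄─┄╬┄·
███████╬┄┄╬█─┄·
███████░┄┄┄┄──·
███████▲┄─┄┄╬╬·
███████┄┄─┄┄╬┄·
███████┄┄┄╬┄─╬·
███████┄─█─░···
███████········
███████········
███████········
███████········

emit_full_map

·─┄─┄╬┄
╬┄┄╬█─┄
░┄┄┄┄──
▲┄─┄┄╬╬
┄┄─┄┄╬┄
┄┄┄╬┄─╬
┄─█─░··

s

███████········
███████········
███████········
███████·─┄─┄╬┄·
███████╬┄┄╬█─┄·
███████░┄┄┄┄──·
███████─┄─┄┄╬╬·
███████▲┄─┄┄╬┄·
███████┄┄┄╬┄─╬·
███████┄─█─░···
███████········
███████········
███████········
███████········
███████········

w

███████········
███████········
███████········
███████········
███████·─┄─┄╬┄·
███████╬┄┄╬█─┄·
███████░┄┄┄┄──·
███████▲┄─┄┄╬╬·
███████┄┄─┄┄╬┄·
███████┄┄┄╬┄─╬·
███████┄─█─░···
███████········
███████········
███████········
███████········

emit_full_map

·─┄─┄╬┄
╬┄┄╬█─┄
░┄┄┄┄──
▲┄─┄┄╬╬
┄┄─┄┄╬┄
┄┄┄╬┄─╬
┄─█─░··


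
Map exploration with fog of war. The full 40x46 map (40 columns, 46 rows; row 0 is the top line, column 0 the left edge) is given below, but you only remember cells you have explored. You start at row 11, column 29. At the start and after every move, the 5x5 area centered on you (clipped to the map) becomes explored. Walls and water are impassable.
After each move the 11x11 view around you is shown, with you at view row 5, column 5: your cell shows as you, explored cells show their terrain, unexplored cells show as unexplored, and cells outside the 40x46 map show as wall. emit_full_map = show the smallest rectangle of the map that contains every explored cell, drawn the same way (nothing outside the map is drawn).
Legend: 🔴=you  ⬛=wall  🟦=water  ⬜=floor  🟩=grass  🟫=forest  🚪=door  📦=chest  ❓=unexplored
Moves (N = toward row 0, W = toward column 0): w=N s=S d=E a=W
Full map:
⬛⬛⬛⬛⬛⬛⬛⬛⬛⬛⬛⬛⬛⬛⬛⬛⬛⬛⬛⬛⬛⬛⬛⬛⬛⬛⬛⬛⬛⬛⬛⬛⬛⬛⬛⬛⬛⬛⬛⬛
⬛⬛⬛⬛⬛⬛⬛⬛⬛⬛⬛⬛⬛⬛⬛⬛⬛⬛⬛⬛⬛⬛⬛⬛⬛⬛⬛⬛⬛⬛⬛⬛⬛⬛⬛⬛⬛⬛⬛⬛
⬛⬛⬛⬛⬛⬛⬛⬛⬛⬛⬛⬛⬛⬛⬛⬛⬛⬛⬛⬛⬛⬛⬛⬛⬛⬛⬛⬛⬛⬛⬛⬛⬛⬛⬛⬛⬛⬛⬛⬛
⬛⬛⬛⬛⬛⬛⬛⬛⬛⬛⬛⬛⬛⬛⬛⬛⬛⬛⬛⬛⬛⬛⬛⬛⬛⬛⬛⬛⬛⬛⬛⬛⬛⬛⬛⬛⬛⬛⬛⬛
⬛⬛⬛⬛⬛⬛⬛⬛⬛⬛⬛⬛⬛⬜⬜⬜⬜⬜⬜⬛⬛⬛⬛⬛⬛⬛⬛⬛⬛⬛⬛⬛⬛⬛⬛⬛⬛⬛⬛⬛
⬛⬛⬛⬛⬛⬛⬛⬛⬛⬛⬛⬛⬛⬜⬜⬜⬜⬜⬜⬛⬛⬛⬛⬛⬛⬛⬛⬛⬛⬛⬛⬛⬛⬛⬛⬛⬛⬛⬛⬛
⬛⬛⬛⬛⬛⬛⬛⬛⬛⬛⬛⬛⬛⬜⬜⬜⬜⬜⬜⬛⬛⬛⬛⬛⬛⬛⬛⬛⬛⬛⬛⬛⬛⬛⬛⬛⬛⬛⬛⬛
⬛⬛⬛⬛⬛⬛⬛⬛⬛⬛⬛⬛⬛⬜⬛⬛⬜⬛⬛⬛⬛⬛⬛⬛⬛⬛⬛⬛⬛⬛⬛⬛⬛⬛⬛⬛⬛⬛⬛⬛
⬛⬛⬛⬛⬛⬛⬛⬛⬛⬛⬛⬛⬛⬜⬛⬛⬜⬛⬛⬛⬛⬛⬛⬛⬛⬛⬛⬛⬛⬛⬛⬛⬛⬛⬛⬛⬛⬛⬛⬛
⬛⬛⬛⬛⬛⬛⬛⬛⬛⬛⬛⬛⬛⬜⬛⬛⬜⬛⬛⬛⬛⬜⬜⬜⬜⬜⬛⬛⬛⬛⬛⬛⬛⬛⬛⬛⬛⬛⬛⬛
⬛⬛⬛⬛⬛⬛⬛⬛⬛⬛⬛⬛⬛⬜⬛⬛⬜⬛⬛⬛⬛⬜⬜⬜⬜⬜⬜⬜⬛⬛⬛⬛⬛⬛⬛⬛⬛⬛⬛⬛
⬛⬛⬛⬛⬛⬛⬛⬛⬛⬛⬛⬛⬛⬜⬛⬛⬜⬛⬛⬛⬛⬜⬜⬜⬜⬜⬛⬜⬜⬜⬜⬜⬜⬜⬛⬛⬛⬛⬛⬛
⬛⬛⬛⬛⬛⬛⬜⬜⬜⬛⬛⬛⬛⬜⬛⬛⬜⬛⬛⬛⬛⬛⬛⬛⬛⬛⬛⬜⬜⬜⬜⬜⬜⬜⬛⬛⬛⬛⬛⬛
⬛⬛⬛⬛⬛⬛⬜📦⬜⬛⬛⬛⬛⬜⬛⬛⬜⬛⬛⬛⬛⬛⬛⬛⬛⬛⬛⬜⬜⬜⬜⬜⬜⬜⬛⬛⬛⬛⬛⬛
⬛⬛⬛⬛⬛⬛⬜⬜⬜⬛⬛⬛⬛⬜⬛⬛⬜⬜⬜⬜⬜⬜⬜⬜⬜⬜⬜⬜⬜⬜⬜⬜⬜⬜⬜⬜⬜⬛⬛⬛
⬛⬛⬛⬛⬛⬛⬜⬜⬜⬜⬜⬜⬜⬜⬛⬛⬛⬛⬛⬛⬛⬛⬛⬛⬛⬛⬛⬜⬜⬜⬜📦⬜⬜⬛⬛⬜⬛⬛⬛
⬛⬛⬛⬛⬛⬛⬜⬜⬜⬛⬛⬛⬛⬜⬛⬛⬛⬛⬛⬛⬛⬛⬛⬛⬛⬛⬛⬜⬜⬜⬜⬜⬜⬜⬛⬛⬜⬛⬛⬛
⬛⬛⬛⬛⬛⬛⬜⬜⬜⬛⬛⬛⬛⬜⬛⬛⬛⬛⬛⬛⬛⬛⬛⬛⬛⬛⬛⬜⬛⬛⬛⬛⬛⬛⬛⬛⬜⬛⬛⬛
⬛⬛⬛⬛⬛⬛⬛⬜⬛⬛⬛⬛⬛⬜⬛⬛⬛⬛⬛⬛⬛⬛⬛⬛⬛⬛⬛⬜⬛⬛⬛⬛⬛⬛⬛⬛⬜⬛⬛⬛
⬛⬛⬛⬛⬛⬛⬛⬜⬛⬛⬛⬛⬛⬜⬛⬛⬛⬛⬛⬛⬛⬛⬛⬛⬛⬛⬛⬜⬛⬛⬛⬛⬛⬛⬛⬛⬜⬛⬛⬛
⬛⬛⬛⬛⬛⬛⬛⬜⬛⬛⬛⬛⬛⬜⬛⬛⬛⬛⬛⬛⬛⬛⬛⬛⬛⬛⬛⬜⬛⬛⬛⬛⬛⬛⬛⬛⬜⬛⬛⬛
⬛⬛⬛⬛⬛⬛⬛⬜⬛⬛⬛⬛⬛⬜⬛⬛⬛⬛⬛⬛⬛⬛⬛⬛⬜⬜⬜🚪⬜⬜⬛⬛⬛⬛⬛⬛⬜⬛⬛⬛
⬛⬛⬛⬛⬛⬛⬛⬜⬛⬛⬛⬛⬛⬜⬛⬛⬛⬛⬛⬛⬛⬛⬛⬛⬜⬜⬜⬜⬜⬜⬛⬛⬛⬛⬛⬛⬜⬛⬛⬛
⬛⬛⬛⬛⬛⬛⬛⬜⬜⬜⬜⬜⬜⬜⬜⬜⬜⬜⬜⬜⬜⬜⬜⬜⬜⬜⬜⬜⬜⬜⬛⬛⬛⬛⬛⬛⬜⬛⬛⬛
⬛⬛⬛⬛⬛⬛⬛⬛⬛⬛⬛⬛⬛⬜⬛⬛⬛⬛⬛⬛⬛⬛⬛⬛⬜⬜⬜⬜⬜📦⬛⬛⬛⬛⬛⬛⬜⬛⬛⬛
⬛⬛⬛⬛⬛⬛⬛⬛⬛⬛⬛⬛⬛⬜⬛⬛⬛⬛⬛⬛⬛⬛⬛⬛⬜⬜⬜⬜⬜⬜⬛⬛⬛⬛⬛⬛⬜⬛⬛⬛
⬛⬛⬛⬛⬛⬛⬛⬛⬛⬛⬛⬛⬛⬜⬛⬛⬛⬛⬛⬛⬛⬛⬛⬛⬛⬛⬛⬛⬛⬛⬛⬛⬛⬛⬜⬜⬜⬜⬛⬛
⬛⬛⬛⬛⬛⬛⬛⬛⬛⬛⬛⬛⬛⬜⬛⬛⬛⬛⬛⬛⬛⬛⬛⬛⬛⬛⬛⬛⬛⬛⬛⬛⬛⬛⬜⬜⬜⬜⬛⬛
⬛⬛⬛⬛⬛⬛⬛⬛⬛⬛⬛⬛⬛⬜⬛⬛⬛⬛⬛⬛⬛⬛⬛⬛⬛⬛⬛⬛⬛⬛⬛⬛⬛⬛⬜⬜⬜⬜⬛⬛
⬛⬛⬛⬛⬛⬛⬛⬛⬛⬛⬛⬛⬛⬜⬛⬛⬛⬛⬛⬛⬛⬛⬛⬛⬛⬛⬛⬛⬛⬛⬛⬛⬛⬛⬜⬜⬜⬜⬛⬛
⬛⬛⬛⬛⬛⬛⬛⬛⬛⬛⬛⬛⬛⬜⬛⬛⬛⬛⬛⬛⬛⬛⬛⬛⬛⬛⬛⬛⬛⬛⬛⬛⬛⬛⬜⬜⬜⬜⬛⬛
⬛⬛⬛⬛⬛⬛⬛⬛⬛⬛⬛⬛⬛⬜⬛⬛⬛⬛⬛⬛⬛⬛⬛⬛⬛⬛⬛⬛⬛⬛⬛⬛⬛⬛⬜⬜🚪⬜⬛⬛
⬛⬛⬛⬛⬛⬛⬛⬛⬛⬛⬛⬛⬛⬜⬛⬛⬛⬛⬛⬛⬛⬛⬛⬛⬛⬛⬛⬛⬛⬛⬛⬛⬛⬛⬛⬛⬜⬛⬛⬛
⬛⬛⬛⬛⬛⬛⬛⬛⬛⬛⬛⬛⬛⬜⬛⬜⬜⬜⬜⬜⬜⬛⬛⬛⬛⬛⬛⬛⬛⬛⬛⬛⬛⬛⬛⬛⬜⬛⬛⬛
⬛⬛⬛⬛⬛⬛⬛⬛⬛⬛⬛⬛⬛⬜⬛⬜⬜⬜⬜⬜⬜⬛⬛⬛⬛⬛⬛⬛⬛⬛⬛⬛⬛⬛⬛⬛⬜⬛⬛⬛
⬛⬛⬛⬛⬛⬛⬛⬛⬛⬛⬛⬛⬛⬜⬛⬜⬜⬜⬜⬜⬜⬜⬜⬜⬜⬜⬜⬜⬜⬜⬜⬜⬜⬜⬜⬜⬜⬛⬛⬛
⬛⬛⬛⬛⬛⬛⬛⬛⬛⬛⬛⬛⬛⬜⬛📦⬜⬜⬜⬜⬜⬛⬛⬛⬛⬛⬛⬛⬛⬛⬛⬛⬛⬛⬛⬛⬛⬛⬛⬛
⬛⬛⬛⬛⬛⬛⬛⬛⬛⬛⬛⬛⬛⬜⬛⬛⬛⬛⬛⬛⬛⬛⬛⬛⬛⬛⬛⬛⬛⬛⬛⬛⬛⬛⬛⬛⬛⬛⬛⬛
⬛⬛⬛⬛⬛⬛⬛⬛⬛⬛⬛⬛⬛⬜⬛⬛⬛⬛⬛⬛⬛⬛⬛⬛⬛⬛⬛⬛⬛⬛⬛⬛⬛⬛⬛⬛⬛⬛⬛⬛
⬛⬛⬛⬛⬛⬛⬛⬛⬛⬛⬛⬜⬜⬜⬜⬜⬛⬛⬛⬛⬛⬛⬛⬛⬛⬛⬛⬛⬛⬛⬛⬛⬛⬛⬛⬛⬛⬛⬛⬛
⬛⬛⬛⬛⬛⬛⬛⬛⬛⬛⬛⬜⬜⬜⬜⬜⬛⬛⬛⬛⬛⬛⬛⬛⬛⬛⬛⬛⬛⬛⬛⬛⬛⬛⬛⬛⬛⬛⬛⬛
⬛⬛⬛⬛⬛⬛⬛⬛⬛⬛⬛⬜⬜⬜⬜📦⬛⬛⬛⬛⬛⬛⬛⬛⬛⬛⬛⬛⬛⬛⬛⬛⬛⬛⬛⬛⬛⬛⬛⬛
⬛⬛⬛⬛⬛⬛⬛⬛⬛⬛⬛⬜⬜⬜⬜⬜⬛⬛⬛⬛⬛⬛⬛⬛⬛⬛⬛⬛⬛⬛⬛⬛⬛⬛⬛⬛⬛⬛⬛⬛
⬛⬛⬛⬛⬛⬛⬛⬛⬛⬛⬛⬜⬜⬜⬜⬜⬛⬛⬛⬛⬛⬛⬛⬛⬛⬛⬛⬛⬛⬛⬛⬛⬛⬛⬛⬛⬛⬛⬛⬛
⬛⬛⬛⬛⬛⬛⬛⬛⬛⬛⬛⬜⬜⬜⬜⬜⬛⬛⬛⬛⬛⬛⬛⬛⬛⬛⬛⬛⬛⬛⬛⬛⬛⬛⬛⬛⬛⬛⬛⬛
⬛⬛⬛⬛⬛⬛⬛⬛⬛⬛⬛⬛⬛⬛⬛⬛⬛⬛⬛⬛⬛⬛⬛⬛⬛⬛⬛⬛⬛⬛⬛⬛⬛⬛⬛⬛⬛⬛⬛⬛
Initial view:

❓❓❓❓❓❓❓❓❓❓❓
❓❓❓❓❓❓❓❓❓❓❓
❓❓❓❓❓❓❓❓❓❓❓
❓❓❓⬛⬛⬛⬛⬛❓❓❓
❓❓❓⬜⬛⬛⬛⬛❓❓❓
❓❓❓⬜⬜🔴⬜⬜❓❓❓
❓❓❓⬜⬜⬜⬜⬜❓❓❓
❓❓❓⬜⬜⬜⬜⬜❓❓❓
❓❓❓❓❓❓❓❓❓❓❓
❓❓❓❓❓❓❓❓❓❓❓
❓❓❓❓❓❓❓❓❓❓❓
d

❓❓❓❓❓❓❓❓❓❓❓
❓❓❓❓❓❓❓❓❓❓❓
❓❓❓❓❓❓❓❓❓❓❓
❓❓⬛⬛⬛⬛⬛⬛❓❓❓
❓❓⬜⬛⬛⬛⬛⬛❓❓❓
❓❓⬜⬜⬜🔴⬜⬜❓❓❓
❓❓⬜⬜⬜⬜⬜⬜❓❓❓
❓❓⬜⬜⬜⬜⬜⬜❓❓❓
❓❓❓❓❓❓❓❓❓❓❓
❓❓❓❓❓❓❓❓❓❓❓
❓❓❓❓❓❓❓❓❓❓❓

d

❓❓❓❓❓❓❓❓❓❓❓
❓❓❓❓❓❓❓❓❓❓❓
❓❓❓❓❓❓❓❓❓❓❓
❓⬛⬛⬛⬛⬛⬛⬛❓❓❓
❓⬜⬛⬛⬛⬛⬛⬛❓❓❓
❓⬜⬜⬜⬜🔴⬜⬜❓❓❓
❓⬜⬜⬜⬜⬜⬜⬜❓❓❓
❓⬜⬜⬜⬜⬜⬜⬜❓❓❓
❓❓❓❓❓❓❓❓❓❓❓
❓❓❓❓❓❓❓❓❓❓❓
❓❓❓❓❓❓❓❓❓❓❓

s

❓❓❓❓❓❓❓❓❓❓❓
❓❓❓❓❓❓❓❓❓❓❓
❓⬛⬛⬛⬛⬛⬛⬛❓❓❓
❓⬜⬛⬛⬛⬛⬛⬛❓❓❓
❓⬜⬜⬜⬜⬜⬜⬜❓❓❓
❓⬜⬜⬜⬜🔴⬜⬜❓❓❓
❓⬜⬜⬜⬜⬜⬜⬜❓❓❓
❓❓❓⬜⬜⬜⬜⬜❓❓❓
❓❓❓❓❓❓❓❓❓❓❓
❓❓❓❓❓❓❓❓❓❓❓
❓❓❓❓❓❓❓❓❓❓❓

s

❓❓❓❓❓❓❓❓❓❓❓
❓⬛⬛⬛⬛⬛⬛⬛❓❓❓
❓⬜⬛⬛⬛⬛⬛⬛❓❓❓
❓⬜⬜⬜⬜⬜⬜⬜❓❓❓
❓⬜⬜⬜⬜⬜⬜⬜❓❓❓
❓⬜⬜⬜⬜🔴⬜⬜❓❓❓
❓❓❓⬜⬜⬜⬜⬜❓❓❓
❓❓❓⬜⬜📦⬜⬜❓❓❓
❓❓❓❓❓❓❓❓❓❓❓
❓❓❓❓❓❓❓❓❓❓❓
❓❓❓❓❓❓❓❓❓❓❓

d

❓❓❓❓❓❓❓❓❓❓❓
⬛⬛⬛⬛⬛⬛⬛❓❓❓❓
⬜⬛⬛⬛⬛⬛⬛❓❓❓❓
⬜⬜⬜⬜⬜⬜⬜⬛❓❓❓
⬜⬜⬜⬜⬜⬜⬜⬛❓❓❓
⬜⬜⬜⬜⬜🔴⬜⬛❓❓❓
❓❓⬜⬜⬜⬜⬜⬜❓❓❓
❓❓⬜⬜📦⬜⬜⬛❓❓❓
❓❓❓❓❓❓❓❓❓❓❓
❓❓❓❓❓❓❓❓❓❓❓
❓❓❓❓❓❓❓❓❓❓❓

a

❓❓❓❓❓❓❓❓❓❓❓
❓⬛⬛⬛⬛⬛⬛⬛❓❓❓
❓⬜⬛⬛⬛⬛⬛⬛❓❓❓
❓⬜⬜⬜⬜⬜⬜⬜⬛❓❓
❓⬜⬜⬜⬜⬜⬜⬜⬛❓❓
❓⬜⬜⬜⬜🔴⬜⬜⬛❓❓
❓❓❓⬜⬜⬜⬜⬜⬜❓❓
❓❓❓⬜⬜📦⬜⬜⬛❓❓
❓❓❓❓❓❓❓❓❓❓❓
❓❓❓❓❓❓❓❓❓❓❓
❓❓❓❓❓❓❓❓❓❓❓

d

❓❓❓❓❓❓❓❓❓❓❓
⬛⬛⬛⬛⬛⬛⬛❓❓❓❓
⬜⬛⬛⬛⬛⬛⬛❓❓❓❓
⬜⬜⬜⬜⬜⬜⬜⬛❓❓❓
⬜⬜⬜⬜⬜⬜⬜⬛❓❓❓
⬜⬜⬜⬜⬜🔴⬜⬛❓❓❓
❓❓⬜⬜⬜⬜⬜⬜❓❓❓
❓❓⬜⬜📦⬜⬜⬛❓❓❓
❓❓❓❓❓❓❓❓❓❓❓
❓❓❓❓❓❓❓❓❓❓❓
❓❓❓❓❓❓❓❓❓❓❓

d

❓❓❓❓❓❓❓❓❓❓❓
⬛⬛⬛⬛⬛⬛❓❓❓❓❓
⬛⬛⬛⬛⬛⬛❓❓❓❓❓
⬜⬜⬜⬜⬜⬜⬛⬛❓❓❓
⬜⬜⬜⬜⬜⬜⬛⬛❓❓❓
⬜⬜⬜⬜⬜🔴⬛⬛❓❓❓
❓⬜⬜⬜⬜⬜⬜⬜❓❓❓
❓⬜⬜📦⬜⬜⬛⬛❓❓❓
❓❓❓❓❓❓❓❓❓❓❓
❓❓❓❓❓❓❓❓❓❓❓
❓❓❓❓❓❓❓❓❓❓❓

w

❓❓❓❓❓❓❓❓❓❓❓
❓❓❓❓❓❓❓❓❓❓❓
⬛⬛⬛⬛⬛⬛❓❓❓❓❓
⬛⬛⬛⬛⬛⬛⬛⬛❓❓❓
⬜⬜⬜⬜⬜⬜⬛⬛❓❓❓
⬜⬜⬜⬜⬜🔴⬛⬛❓❓❓
⬜⬜⬜⬜⬜⬜⬛⬛❓❓❓
❓⬜⬜⬜⬜⬜⬜⬜❓❓❓
❓⬜⬜📦⬜⬜⬛⬛❓❓❓
❓❓❓❓❓❓❓❓❓❓❓
❓❓❓❓❓❓❓❓❓❓❓

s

❓❓❓❓❓❓❓❓❓❓❓
⬛⬛⬛⬛⬛⬛❓❓❓❓❓
⬛⬛⬛⬛⬛⬛⬛⬛❓❓❓
⬜⬜⬜⬜⬜⬜⬛⬛❓❓❓
⬜⬜⬜⬜⬜⬜⬛⬛❓❓❓
⬜⬜⬜⬜⬜🔴⬛⬛❓❓❓
❓⬜⬜⬜⬜⬜⬜⬜❓❓❓
❓⬜⬜📦⬜⬜⬛⬛❓❓❓
❓❓❓❓❓❓❓❓❓❓❓
❓❓❓❓❓❓❓❓❓❓❓
❓❓❓❓❓❓❓❓❓❓❓

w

❓❓❓❓❓❓❓❓❓❓❓
❓❓❓❓❓❓❓❓❓❓❓
⬛⬛⬛⬛⬛⬛❓❓❓❓❓
⬛⬛⬛⬛⬛⬛⬛⬛❓❓❓
⬜⬜⬜⬜⬜⬜⬛⬛❓❓❓
⬜⬜⬜⬜⬜🔴⬛⬛❓❓❓
⬜⬜⬜⬜⬜⬜⬛⬛❓❓❓
❓⬜⬜⬜⬜⬜⬜⬜❓❓❓
❓⬜⬜📦⬜⬜⬛⬛❓❓❓
❓❓❓❓❓❓❓❓❓❓❓
❓❓❓❓❓❓❓❓❓❓❓

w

❓❓❓❓❓❓❓❓❓❓❓
❓❓❓❓❓❓❓❓❓❓❓
❓❓❓❓❓❓❓❓❓❓❓
⬛⬛⬛⬛⬛⬛⬛⬛❓❓❓
⬛⬛⬛⬛⬛⬛⬛⬛❓❓❓
⬜⬜⬜⬜⬜🔴⬛⬛❓❓❓
⬜⬜⬜⬜⬜⬜⬛⬛❓❓❓
⬜⬜⬜⬜⬜⬜⬛⬛❓❓❓
❓⬜⬜⬜⬜⬜⬜⬜❓❓❓
❓⬜⬜📦⬜⬜⬛⬛❓❓❓
❓❓❓❓❓❓❓❓❓❓❓

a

❓❓❓❓❓❓❓❓❓❓❓
❓❓❓❓❓❓❓❓❓❓❓
❓❓❓❓❓❓❓❓❓❓❓
⬛⬛⬛⬛⬛⬛⬛⬛⬛❓❓
⬜⬛⬛⬛⬛⬛⬛⬛⬛❓❓
⬜⬜⬜⬜⬜🔴⬜⬛⬛❓❓
⬜⬜⬜⬜⬜⬜⬜⬛⬛❓❓
⬜⬜⬜⬜⬜⬜⬜⬛⬛❓❓
❓❓⬜⬜⬜⬜⬜⬜⬜❓❓
❓❓⬜⬜📦⬜⬜⬛⬛❓❓
❓❓❓❓❓❓❓❓❓❓❓

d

❓❓❓❓❓❓❓❓❓❓❓
❓❓❓❓❓❓❓❓❓❓❓
❓❓❓❓❓❓❓❓❓❓❓
⬛⬛⬛⬛⬛⬛⬛⬛❓❓❓
⬛⬛⬛⬛⬛⬛⬛⬛❓❓❓
⬜⬜⬜⬜⬜🔴⬛⬛❓❓❓
⬜⬜⬜⬜⬜⬜⬛⬛❓❓❓
⬜⬜⬜⬜⬜⬜⬛⬛❓❓❓
❓⬜⬜⬜⬜⬜⬜⬜❓❓❓
❓⬜⬜📦⬜⬜⬛⬛❓❓❓
❓❓❓❓❓❓❓❓❓❓❓

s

❓❓❓❓❓❓❓❓❓❓❓
❓❓❓❓❓❓❓❓❓❓❓
⬛⬛⬛⬛⬛⬛⬛⬛❓❓❓
⬛⬛⬛⬛⬛⬛⬛⬛❓❓❓
⬜⬜⬜⬜⬜⬜⬛⬛❓❓❓
⬜⬜⬜⬜⬜🔴⬛⬛❓❓❓
⬜⬜⬜⬜⬜⬜⬛⬛❓❓❓
❓⬜⬜⬜⬜⬜⬜⬜❓❓❓
❓⬜⬜📦⬜⬜⬛⬛❓❓❓
❓❓❓❓❓❓❓❓❓❓❓
❓❓❓❓❓❓❓❓❓❓❓

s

❓❓❓❓❓❓❓❓❓❓❓
⬛⬛⬛⬛⬛⬛⬛⬛❓❓❓
⬛⬛⬛⬛⬛⬛⬛⬛❓❓❓
⬜⬜⬜⬜⬜⬜⬛⬛❓❓❓
⬜⬜⬜⬜⬜⬜⬛⬛❓❓❓
⬜⬜⬜⬜⬜🔴⬛⬛❓❓❓
❓⬜⬜⬜⬜⬜⬜⬜❓❓❓
❓⬜⬜📦⬜⬜⬛⬛❓❓❓
❓❓❓❓❓❓❓❓❓❓❓
❓❓❓❓❓❓❓❓❓❓❓
❓❓❓❓❓❓❓❓❓❓❓

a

❓❓❓❓❓❓❓❓❓❓❓
⬛⬛⬛⬛⬛⬛⬛⬛⬛❓❓
⬜⬛⬛⬛⬛⬛⬛⬛⬛❓❓
⬜⬜⬜⬜⬜⬜⬜⬛⬛❓❓
⬜⬜⬜⬜⬜⬜⬜⬛⬛❓❓
⬜⬜⬜⬜⬜🔴⬜⬛⬛❓❓
❓❓⬜⬜⬜⬜⬜⬜⬜❓❓
❓❓⬜⬜📦⬜⬜⬛⬛❓❓
❓❓❓❓❓❓❓❓❓❓❓
❓❓❓❓❓❓❓❓❓❓❓
❓❓❓❓❓❓❓❓❓❓❓

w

❓❓❓❓❓❓❓❓❓❓❓
❓❓❓❓❓❓❓❓❓❓❓
⬛⬛⬛⬛⬛⬛⬛⬛⬛❓❓
⬜⬛⬛⬛⬛⬛⬛⬛⬛❓❓
⬜⬜⬜⬜⬜⬜⬜⬛⬛❓❓
⬜⬜⬜⬜⬜🔴⬜⬛⬛❓❓
⬜⬜⬜⬜⬜⬜⬜⬛⬛❓❓
❓❓⬜⬜⬜⬜⬜⬜⬜❓❓
❓❓⬜⬜📦⬜⬜⬛⬛❓❓
❓❓❓❓❓❓❓❓❓❓❓
❓❓❓❓❓❓❓❓❓❓❓

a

❓❓❓❓❓❓❓❓❓❓❓
❓❓❓❓❓❓❓❓❓❓❓
❓⬛⬛⬛⬛⬛⬛⬛⬛⬛❓
❓⬜⬛⬛⬛⬛⬛⬛⬛⬛❓
❓⬜⬜⬜⬜⬜⬜⬜⬛⬛❓
❓⬜⬜⬜⬜🔴⬜⬜⬛⬛❓
❓⬜⬜⬜⬜⬜⬜⬜⬛⬛❓
❓❓❓⬜⬜⬜⬜⬜⬜⬜❓
❓❓❓⬜⬜📦⬜⬜⬛⬛❓
❓❓❓❓❓❓❓❓❓❓❓
❓❓❓❓❓❓❓❓❓❓❓

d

❓❓❓❓❓❓❓❓❓❓❓
❓❓❓❓❓❓❓❓❓❓❓
⬛⬛⬛⬛⬛⬛⬛⬛⬛❓❓
⬜⬛⬛⬛⬛⬛⬛⬛⬛❓❓
⬜⬜⬜⬜⬜⬜⬜⬛⬛❓❓
⬜⬜⬜⬜⬜🔴⬜⬛⬛❓❓
⬜⬜⬜⬜⬜⬜⬜⬛⬛❓❓
❓❓⬜⬜⬜⬜⬜⬜⬜❓❓
❓❓⬜⬜📦⬜⬜⬛⬛❓❓
❓❓❓❓❓❓❓❓❓❓❓
❓❓❓❓❓❓❓❓❓❓❓

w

❓❓❓❓❓❓❓❓❓❓❓
❓❓❓❓❓❓❓❓❓❓❓
❓❓❓❓❓❓❓❓❓❓❓
⬛⬛⬛⬛⬛⬛⬛⬛⬛❓❓
⬜⬛⬛⬛⬛⬛⬛⬛⬛❓❓
⬜⬜⬜⬜⬜🔴⬜⬛⬛❓❓
⬜⬜⬜⬜⬜⬜⬜⬛⬛❓❓
⬜⬜⬜⬜⬜⬜⬜⬛⬛❓❓
❓❓⬜⬜⬜⬜⬜⬜⬜❓❓
❓❓⬜⬜📦⬜⬜⬛⬛❓❓
❓❓❓❓❓❓❓❓❓❓❓

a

❓❓❓❓❓❓❓❓❓❓❓
❓❓❓❓❓❓❓❓❓❓❓
❓❓❓❓❓❓❓❓❓❓❓
❓⬛⬛⬛⬛⬛⬛⬛⬛⬛❓
❓⬜⬛⬛⬛⬛⬛⬛⬛⬛❓
❓⬜⬜⬜⬜🔴⬜⬜⬛⬛❓
❓⬜⬜⬜⬜⬜⬜⬜⬛⬛❓
❓⬜⬜⬜⬜⬜⬜⬜⬛⬛❓
❓❓❓⬜⬜⬜⬜⬜⬜⬜❓
❓❓❓⬜⬜📦⬜⬜⬛⬛❓
❓❓❓❓❓❓❓❓❓❓❓

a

❓❓❓❓❓❓❓❓❓❓❓
❓❓❓❓❓❓❓❓❓❓❓
❓❓❓❓❓❓❓❓❓❓❓
❓❓⬛⬛⬛⬛⬛⬛⬛⬛⬛
❓❓⬜⬛⬛⬛⬛⬛⬛⬛⬛
❓❓⬜⬜⬜🔴⬜⬜⬜⬛⬛
❓❓⬜⬜⬜⬜⬜⬜⬜⬛⬛
❓❓⬜⬜⬜⬜⬜⬜⬜⬛⬛
❓❓❓❓⬜⬜⬜⬜⬜⬜⬜
❓❓❓❓⬜⬜📦⬜⬜⬛⬛
❓❓❓❓❓❓❓❓❓❓❓

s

❓❓❓❓❓❓❓❓❓❓❓
❓❓❓❓❓❓❓❓❓❓❓
❓❓⬛⬛⬛⬛⬛⬛⬛⬛⬛
❓❓⬜⬛⬛⬛⬛⬛⬛⬛⬛
❓❓⬜⬜⬜⬜⬜⬜⬜⬛⬛
❓❓⬜⬜⬜🔴⬜⬜⬜⬛⬛
❓❓⬜⬜⬜⬜⬜⬜⬜⬛⬛
❓❓❓⬜⬜⬜⬜⬜⬜⬜⬜
❓❓❓❓⬜⬜📦⬜⬜⬛⬛
❓❓❓❓❓❓❓❓❓❓❓
❓❓❓❓❓❓❓❓❓❓❓

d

❓❓❓❓❓❓❓❓❓❓❓
❓❓❓❓❓❓❓❓❓❓❓
❓⬛⬛⬛⬛⬛⬛⬛⬛⬛❓
❓⬜⬛⬛⬛⬛⬛⬛⬛⬛❓
❓⬜⬜⬜⬜⬜⬜⬜⬛⬛❓
❓⬜⬜⬜⬜🔴⬜⬜⬛⬛❓
❓⬜⬜⬜⬜⬜⬜⬜⬛⬛❓
❓❓⬜⬜⬜⬜⬜⬜⬜⬜❓
❓❓❓⬜⬜📦⬜⬜⬛⬛❓
❓❓❓❓❓❓❓❓❓❓❓
❓❓❓❓❓❓❓❓❓❓❓

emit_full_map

⬛⬛⬛⬛⬛⬛⬛⬛⬛
⬜⬛⬛⬛⬛⬛⬛⬛⬛
⬜⬜⬜⬜⬜⬜⬜⬛⬛
⬜⬜⬜⬜🔴⬜⬜⬛⬛
⬜⬜⬜⬜⬜⬜⬜⬛⬛
❓⬜⬜⬜⬜⬜⬜⬜⬜
❓❓⬜⬜📦⬜⬜⬛⬛


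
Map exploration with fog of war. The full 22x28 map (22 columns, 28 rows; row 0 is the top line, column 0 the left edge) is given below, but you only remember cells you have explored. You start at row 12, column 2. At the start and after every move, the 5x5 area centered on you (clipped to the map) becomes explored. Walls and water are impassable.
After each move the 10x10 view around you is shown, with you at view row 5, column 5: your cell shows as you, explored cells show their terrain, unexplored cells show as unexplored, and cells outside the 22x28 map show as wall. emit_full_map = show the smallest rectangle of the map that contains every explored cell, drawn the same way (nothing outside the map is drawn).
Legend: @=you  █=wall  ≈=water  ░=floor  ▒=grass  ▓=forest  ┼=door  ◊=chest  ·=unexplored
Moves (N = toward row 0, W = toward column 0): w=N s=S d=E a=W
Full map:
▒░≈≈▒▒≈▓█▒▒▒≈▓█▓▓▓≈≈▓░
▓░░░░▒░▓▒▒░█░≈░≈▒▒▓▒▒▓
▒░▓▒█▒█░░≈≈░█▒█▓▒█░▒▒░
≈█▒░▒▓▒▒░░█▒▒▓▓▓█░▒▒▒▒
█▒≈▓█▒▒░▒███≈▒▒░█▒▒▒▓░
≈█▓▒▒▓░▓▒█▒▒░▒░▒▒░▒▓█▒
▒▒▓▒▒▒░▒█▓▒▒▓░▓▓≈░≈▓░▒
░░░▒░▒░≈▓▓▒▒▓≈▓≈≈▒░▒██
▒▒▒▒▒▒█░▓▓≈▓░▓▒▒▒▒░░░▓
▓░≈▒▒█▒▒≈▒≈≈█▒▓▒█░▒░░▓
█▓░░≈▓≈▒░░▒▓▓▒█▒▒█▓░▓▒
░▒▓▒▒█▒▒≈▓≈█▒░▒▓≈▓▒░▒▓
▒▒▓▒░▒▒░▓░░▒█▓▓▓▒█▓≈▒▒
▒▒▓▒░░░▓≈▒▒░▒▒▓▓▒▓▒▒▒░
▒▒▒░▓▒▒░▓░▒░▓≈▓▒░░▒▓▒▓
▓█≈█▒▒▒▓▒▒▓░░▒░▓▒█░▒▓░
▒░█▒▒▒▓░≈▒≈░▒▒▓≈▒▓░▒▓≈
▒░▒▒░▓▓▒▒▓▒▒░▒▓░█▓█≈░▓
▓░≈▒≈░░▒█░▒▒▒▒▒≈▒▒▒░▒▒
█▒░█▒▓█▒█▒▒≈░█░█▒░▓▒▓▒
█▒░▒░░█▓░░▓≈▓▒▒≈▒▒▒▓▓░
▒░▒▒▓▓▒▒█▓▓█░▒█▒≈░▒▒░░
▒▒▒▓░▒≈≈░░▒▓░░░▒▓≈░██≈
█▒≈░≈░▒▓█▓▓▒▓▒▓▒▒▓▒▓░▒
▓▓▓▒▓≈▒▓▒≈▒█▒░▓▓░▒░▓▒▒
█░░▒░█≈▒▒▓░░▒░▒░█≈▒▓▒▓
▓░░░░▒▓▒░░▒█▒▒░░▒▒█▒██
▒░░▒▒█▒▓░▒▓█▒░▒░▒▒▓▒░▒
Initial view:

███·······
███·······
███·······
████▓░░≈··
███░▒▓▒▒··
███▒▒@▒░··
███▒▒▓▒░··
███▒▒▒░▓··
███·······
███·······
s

███·······
███·······
████▓░░≈··
███░▒▓▒▒··
███▒▒▓▒░··
███▒▒@▒░··
███▒▒▒░▓··
███▓█≈█▒··
███·······
███·······

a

████······
████······
█████▓░░≈·
████░▒▓▒▒·
████▒▒▓▒░·
████▒@▓▒░·
████▒▒▒░▓·
████▓█≈█▒·
████······
████······

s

████······
█████▓░░≈·
████░▒▓▒▒·
████▒▒▓▒░·
████▒▒▓▒░·
████▒@▒░▓·
████▓█≈█▒·
████▒░█▒··
████······
████······

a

█████·····
██████▓░░≈
█████░▒▓▒▒
█████▒▒▓▒░
█████▒▒▓▒░
█████@▒▒░▓
█████▓█≈█▒
█████▒░█▒·
█████·····
█████·····

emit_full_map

█▓░░≈
░▒▓▒▒
▒▒▓▒░
▒▒▓▒░
@▒▒░▓
▓█≈█▒
▒░█▒·

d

████······
█████▓░░≈·
████░▒▓▒▒·
████▒▒▓▒░·
████▒▒▓▒░·
████▒@▒░▓·
████▓█≈█▒·
████▒░█▒··
████······
████······

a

█████·····
██████▓░░≈
█████░▒▓▒▒
█████▒▒▓▒░
█████▒▒▓▒░
█████@▒▒░▓
█████▓█≈█▒
█████▒░█▒·
█████·····
█████·····

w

█████·····
█████·····
██████▓░░≈
█████░▒▓▒▒
█████▒▒▓▒░
█████@▒▓▒░
█████▒▒▒░▓
█████▓█≈█▒
█████▒░█▒·
█████·····

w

█████·····
█████·····
█████·····
██████▓░░≈
█████░▒▓▒▒
█████@▒▓▒░
█████▒▒▓▒░
█████▒▒▒░▓
█████▓█≈█▒
█████▒░█▒·

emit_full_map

█▓░░≈
░▒▓▒▒
@▒▓▒░
▒▒▓▒░
▒▒▒░▓
▓█≈█▒
▒░█▒·

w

█████·····
█████·····
█████·····
█████▓░≈··
██████▓░░≈
█████@▒▓▒▒
█████▒▒▓▒░
█████▒▒▓▒░
█████▒▒▒░▓
█████▓█≈█▒

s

█████·····
█████·····
█████▓░≈··
██████▓░░≈
█████░▒▓▒▒
█████@▒▓▒░
█████▒▒▓▒░
█████▒▒▒░▓
█████▓█≈█▒
█████▒░█▒·

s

█████·····
█████▓░≈··
██████▓░░≈
█████░▒▓▒▒
█████▒▒▓▒░
█████@▒▓▒░
█████▒▒▒░▓
█████▓█≈█▒
█████▒░█▒·
█████·····

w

█████·····
█████·····
█████▓░≈··
██████▓░░≈
█████░▒▓▒▒
█████@▒▓▒░
█████▒▒▓▒░
█████▒▒▒░▓
█████▓█≈█▒
█████▒░█▒·

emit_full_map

▓░≈··
█▓░░≈
░▒▓▒▒
@▒▓▒░
▒▒▓▒░
▒▒▒░▓
▓█≈█▒
▒░█▒·

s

█████·····
█████▓░≈··
██████▓░░≈
█████░▒▓▒▒
█████▒▒▓▒░
█████@▒▓▒░
█████▒▒▒░▓
█████▓█≈█▒
█████▒░█▒·
█████·····


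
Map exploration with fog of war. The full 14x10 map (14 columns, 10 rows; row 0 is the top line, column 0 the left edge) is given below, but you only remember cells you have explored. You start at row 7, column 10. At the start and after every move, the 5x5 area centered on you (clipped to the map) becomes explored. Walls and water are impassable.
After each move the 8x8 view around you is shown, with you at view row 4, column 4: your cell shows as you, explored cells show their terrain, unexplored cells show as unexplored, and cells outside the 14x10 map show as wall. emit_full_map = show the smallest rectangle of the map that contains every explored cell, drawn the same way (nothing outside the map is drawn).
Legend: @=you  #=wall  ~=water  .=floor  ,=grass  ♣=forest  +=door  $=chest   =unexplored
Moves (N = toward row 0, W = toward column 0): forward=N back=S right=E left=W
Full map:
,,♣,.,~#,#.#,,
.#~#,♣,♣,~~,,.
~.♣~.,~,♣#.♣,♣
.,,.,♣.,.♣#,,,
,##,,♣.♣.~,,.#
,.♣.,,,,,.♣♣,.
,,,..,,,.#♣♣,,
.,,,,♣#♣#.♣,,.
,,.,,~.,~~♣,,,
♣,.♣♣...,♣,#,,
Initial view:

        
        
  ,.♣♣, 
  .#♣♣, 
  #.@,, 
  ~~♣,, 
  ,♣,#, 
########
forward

        
        
  .~,,. 
  ,.♣♣, 
  .#@♣, 
  #.♣,, 
  ~~♣,, 
  ,♣,#, 

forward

        
        
  .♣#,, 
  .~,,. 
  ,.@♣, 
  .#♣♣, 
  #.♣,, 
  ~~♣,, 

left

        
        
  ,.♣#,,
  ♣.~,,.
  ,,@♣♣,
  ,.#♣♣,
  ♣#.♣,,
   ~~♣,,

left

        
        
  .,.♣#,
  .♣.~,,
  ,,@.♣♣
  ,,.#♣♣
  #♣#.♣,
    ~~♣,

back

        
  .,.♣#,
  .♣.~,,
  ,,,.♣♣
  ,,@#♣♣
  #♣#.♣,
  .,~~♣,
    ,♣,#

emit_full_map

.,.♣#,,
.♣.~,,.
,,,.♣♣,
,,@#♣♣,
#♣#.♣,,
.,~~♣,,
  ,♣,#,

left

        
   .,.♣#
  ♣.♣.~,
  ,,,,.♣
  ,,@.#♣
  ♣#♣#.♣
  ~.,~~♣
     ,♣,

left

        
    .,.♣
  ,♣.♣.~
  ,,,,,.
  .,@,.#
  ,♣#♣#.
  ,~.,~~
      ,♣

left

        
     .,.
  ,,♣.♣.
  .,,,,,
  ..@,,.
  ,,♣#♣#
  ,,~.,~
       ,

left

        
      .,
  #,,♣.♣
  ♣.,,,,
  ,.@,,,
  ,,,♣#♣
  .,,~.,
        

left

#       
#      .
# ##,,♣.
# .♣.,,,
# ,,@.,,
# ,,,,♣#
# ,.,,~.
#       

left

##      
##      
##,##,,♣
##,.♣.,,
##,,@..,
##.,,,,♣
##,,.,,~
##      

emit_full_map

      .,.♣#,,
,##,,♣.♣.~,,.
,.♣.,,,,,.♣♣,
,,@..,,,.#♣♣,
.,,,,♣#♣#.♣,,
,,.,,~.,~~♣,,
        ,♣,#,

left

###     
###     
###,##,,
###,.♣.,
###,@,..
###.,,,,
###,,.,,
###     

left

####    
####    
####,##,
####,.♣.
####@,,.
####.,,,
####,,.,
####    

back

####    
####,##,
####,.♣.
####,,,.
####@,,,
####,,.,
####♣,. 
########

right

###     
###,##,,
###,.♣.,
###,,,..
###.@,,,
###,,.,,
###♣,.♣ 
########

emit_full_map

      .,.♣#,,
,##,,♣.♣.~,,.
,.♣.,,,,,.♣♣,
,,,..,,,.#♣♣,
.@,,,♣#♣#.♣,,
,,.,,~.,~~♣,,
♣,.♣    ,♣,#,
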